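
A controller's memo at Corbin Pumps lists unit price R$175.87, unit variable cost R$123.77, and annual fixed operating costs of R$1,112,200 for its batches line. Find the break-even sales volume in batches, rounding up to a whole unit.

21,348 batches

Unit CM = price − variable cost = R$175.87 − R$123.77 = R$52.10.
Units to break even: R$1,112,200 ÷ R$52.10 = 21,347.41, rounded up to 21,348.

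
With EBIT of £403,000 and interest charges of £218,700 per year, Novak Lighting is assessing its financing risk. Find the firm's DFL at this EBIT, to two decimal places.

2.19

Interest = £218,700.00.
DFL = EBIT ÷ (EBIT − I) = £403,000 ÷ (£403,000 − £218,700.00) = £403,000 ÷ £184,300.00 = 2.1867.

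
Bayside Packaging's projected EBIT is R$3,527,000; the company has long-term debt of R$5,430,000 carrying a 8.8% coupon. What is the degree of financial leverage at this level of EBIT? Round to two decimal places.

Annual interest charges come to R$477,840.00.
Degree of financial leverage = EBIT / (EBIT − interest) = R$3,527,000 / R$3,049,160.00 = 1.1567.

1.16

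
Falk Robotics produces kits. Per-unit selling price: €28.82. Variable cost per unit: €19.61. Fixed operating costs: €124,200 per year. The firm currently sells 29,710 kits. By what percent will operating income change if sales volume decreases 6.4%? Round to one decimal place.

-11.7%

Total contribution margin = 29,710 × €9.21 = €273,629.10.
EBIT = €273,629.10 − €124,200 = €149,429.10.
DOL = contribution ÷ EBIT = €273,629.10 ÷ €149,429.10 = 1.8312.
%ΔEBIT = DOL × %ΔSales = 1.8312 × -6.4% = -11.7%.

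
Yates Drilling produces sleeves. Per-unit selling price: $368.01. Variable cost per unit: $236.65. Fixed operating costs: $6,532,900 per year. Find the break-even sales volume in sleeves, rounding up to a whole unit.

Contribution margin per unit = $368.01 − $236.65 = $131.36.
Break-even volume = fixed costs ÷ CM per unit = $6,532,900 ÷ $131.36 = 49,732.80, so 49,733 sleeves.

49,733 sleeves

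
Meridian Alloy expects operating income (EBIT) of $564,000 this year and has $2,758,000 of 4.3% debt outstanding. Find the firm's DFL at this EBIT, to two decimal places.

1.27

Annual interest charges come to $118,594.00.
Degree of financial leverage = EBIT / (EBIT − interest) = $564,000 / $445,406.00 = 1.2663.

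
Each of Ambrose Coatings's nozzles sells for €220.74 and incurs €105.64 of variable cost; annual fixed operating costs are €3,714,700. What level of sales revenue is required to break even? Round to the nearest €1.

€7,124,091

Contribution margin per unit = €220.74 − €105.64 = €115.10, a CM ratio of €115.10 ÷ €220.74 = 0.5214.
Break-even sales = FC ÷ CM ratio = €3,714,700 × €220.74 / €115.10 = €7,124,091.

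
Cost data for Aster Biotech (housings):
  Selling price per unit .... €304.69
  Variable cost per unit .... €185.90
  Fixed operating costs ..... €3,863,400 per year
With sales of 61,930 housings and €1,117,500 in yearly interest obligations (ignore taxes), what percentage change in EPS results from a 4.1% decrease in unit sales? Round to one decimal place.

Contribution at this volume is 61,930 × €118.79 = €7,356,664.70.
Operating income = contribution − fixed costs = €7,356,664.70 − €3,863,400 = €3,493,264.70.
Interest = €1,117,500.00, so EBIT − I = €2,375,764.70.
DCL = total CM / (EBIT − I) = €7,356,664.70 / €2,375,764.70 = 3.0965.
EPS therefore changes by 3.0965 × (-4.1%) = -12.7%.

-12.7%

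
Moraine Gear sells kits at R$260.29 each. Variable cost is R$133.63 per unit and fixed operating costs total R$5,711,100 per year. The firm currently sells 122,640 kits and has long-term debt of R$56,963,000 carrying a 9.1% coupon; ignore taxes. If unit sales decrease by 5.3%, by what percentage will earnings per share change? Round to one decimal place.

-17.7%

Contribution at this volume is 122,640 × R$126.66 = R$15,533,582.40.
Operating income = contribution − fixed costs = R$15,533,582.40 − R$5,711,100 = R$9,822,482.40.
Interest = R$5,183,633.00, so EBIT − I = R$4,638,849.40.
DCL = total CM / (EBIT − I) = R$15,533,582.40 / R$4,638,849.40 = 3.3486.
%ΔEPS = DCL × %ΔSales = 3.3486 × -5.3% = -17.7%.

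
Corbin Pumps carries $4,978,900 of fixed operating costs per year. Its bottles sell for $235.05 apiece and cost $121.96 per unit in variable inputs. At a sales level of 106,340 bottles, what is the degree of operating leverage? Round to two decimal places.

Contribution at this volume is 106,340 × $113.09 = $12,025,990.60.
Operating income = contribution − fixed costs = $12,025,990.60 − $4,978,900 = $7,047,090.60.
Degree of operating leverage = $12,025,990.60 / $7,047,090.60 = 1.7065.

1.71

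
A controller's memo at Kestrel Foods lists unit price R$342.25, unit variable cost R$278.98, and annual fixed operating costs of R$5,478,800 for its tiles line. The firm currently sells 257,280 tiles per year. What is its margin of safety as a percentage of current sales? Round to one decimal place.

66.3%

Unit CM = price − variable cost = R$342.25 − R$278.98 = R$63.27. Break-even units = R$5,478,800 ÷ R$63.27 = 86,593.96; break-even revenue = 86,593.96 × R$342.25 = R$29,636,783.63.
Actual sales revenue = 257,280 × R$342.25 = R$88,054,080.00.
Margin of safety = (R$88,054,080.00 − R$29,636,783.63) ÷ R$88,054,080.00 = 66.3%.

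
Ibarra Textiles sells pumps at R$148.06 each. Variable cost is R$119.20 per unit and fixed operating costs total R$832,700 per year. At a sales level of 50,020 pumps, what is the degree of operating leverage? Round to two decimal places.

At 50,020 units, contribution = 50,020 × R$28.86 = R$1,443,577.20.
EBIT = R$1,443,577.20 − R$832,700 = R$610,877.20.
So DOL = total CM / EBIT = R$1,443,577.20 / R$610,877.20 = 2.3631.

2.36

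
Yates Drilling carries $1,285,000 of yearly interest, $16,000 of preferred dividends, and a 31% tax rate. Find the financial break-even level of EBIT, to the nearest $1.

Preferred dividends are paid after tax, so their pre-tax equivalent is $16,000 ÷ (1 − 0.31) = $23,188.41.
Financial break-even EBIT = interest + D_p ÷ (1 − t) = $1,285,000 + $23,188.41 = $1,308,188.41.

$1,308,188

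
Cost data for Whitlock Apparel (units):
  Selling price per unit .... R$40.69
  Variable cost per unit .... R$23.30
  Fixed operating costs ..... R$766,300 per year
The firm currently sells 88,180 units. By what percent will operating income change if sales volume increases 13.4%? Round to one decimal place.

At 88,180 units, contribution = 88,180 × R$17.39 = R$1,533,450.20.
EBIT = R$1,533,450.20 − R$766,300 = R$767,150.20.
DOL = contribution ÷ EBIT = R$1,533,450.20 ÷ R$767,150.20 = 1.9989.
Operating income changes by 1.9989 × +13.4% = +26.8%.

+26.8%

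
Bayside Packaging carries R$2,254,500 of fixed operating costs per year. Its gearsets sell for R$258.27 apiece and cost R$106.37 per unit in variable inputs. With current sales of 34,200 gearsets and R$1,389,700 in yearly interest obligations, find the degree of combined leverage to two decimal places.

Contribution at this volume is 34,200 × R$151.90 = R$5,194,980.00.
Subtracting fixed costs: EBIT = R$5,194,980.00 − R$2,254,500 = R$2,940,480.00. Interest = R$1,389,700.00, so EBIT − I = R$1,550,780.00.
Degree of total leverage = total CM / (EBIT − interest) = R$5,194,980.00 / R$1,550,780.00 = 3.3499.

3.35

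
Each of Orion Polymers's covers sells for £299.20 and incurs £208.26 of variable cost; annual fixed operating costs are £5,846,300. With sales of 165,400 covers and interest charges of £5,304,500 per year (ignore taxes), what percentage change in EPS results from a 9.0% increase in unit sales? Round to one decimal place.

At 165,400 units, contribution = 165,400 × £90.94 = £15,041,476.00.
EBIT = £15,041,476.00 − £5,846,300 = £9,195,176.00.
Interest = £5,304,500.00, so EBIT − I = £3,890,676.00.
Degree of combined leverage = contribution ÷ (EBIT − I) = £15,041,476.00 ÷ £3,890,676.00 = 3.8660.
EPS therefore changes by 3.8660 × (+9.0%) = +34.8%.

+34.8%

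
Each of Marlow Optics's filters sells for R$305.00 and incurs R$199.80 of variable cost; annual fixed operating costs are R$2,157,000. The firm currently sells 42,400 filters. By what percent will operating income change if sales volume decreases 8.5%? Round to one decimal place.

-16.5%

Contribution at this volume is 42,400 × R$105.20 = R$4,460,480.00.
Subtracting fixed costs: EBIT = R$4,460,480.00 − R$2,157,000 = R$2,303,480.00.
DOL = contribution ÷ EBIT = R$4,460,480.00 ÷ R$2,303,480.00 = 1.9364.
Operating income changes by 1.9364 × -8.5% = -16.5%.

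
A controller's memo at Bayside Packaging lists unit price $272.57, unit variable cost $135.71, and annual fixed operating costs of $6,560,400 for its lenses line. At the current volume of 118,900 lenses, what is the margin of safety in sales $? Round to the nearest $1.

$19,342,898

Each unit contributes $272.57 − $135.71 = $136.86. Break-even units = $6,560,400 ÷ $136.86 = 47,935.12; break-even revenue = 47,935.12 × $272.57 = $13,065,674.62.
Current sales = 118,900 × $272.57 = $32,408,573.00.
Margin of safety = $32,408,573.00 − $13,065,674.62 = $19,342,898.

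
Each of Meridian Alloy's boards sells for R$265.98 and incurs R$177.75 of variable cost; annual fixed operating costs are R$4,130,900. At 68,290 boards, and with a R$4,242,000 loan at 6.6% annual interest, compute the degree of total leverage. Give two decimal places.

3.73

Contribution at this volume is 68,290 × R$88.23 = R$6,025,226.70.
Operating income = contribution − fixed costs = R$6,025,226.70 − R$4,130,900 = R$1,894,326.70. Interest = R$279,972.00.
DOL = R$6,025,226.70 ÷ R$1,894,326.70 = 3.1807; DFL = R$1,894,326.70 ÷ R$1,614,354.70 = 1.1734.
DCL = DOL × DFL = 3.1807 × 1.1734 = 3.7322.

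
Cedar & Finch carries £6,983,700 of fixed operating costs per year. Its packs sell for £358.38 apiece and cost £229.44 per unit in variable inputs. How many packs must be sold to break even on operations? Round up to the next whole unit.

54,163 packs

Each unit contributes £358.38 − £229.44 = £128.94.
Break-even Q = £6,983,700 / £128.94 = 54,162.40 → 54,163 packs.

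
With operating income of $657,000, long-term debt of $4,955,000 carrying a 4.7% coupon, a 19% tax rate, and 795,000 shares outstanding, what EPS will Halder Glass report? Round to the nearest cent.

Pre-tax income = $657,000 − $232,885.00 = $424,115.00.
After tax at 19%: net income = $424,115.00 × 0.81 = $343,533.15.
EPS = $343,533.15 ÷ 795,000 = $0.43.

$0.43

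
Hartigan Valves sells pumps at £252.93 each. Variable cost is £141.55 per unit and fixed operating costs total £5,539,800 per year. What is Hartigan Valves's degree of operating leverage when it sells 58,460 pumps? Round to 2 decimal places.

6.70

Total contribution margin = 58,460 × £111.38 = £6,511,274.80.
Subtracting fixed costs: EBIT = £6,511,274.80 − £5,539,800 = £971,474.80.
DOL = contribution ÷ EBIT = £6,511,274.80 ÷ £971,474.80 = 6.7025.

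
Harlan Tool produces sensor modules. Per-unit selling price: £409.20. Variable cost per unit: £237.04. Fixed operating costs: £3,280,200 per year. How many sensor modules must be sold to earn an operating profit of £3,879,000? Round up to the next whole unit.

41,585 sensor modules

Contribution margin per unit = £409.20 − £237.04 = £172.16.
Units = (FC + target) / CM = (£3,280,200 + £3,879,000) / £172.16 = 41,584.57, so 41,585 sensor modules.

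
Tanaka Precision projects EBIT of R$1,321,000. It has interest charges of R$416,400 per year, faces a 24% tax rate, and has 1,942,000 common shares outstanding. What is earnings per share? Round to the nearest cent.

Pre-tax income = R$1,321,000 − R$416,400.00 = R$904,600.00.
After tax at 24%: net income = R$904,600.00 × 0.76 = R$687,496.00.
Per share: R$687,496.00 / 1,942,000 shares = R$0.35.

R$0.35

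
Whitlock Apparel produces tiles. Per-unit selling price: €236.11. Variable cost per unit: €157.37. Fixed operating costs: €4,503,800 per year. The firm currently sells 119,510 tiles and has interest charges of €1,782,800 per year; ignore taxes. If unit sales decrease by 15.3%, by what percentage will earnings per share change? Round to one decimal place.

Contribution at this volume is 119,510 × €78.74 = €9,410,217.40.
EBIT = €9,410,217.40 − €4,503,800 = €4,906,417.40.
Interest = €1,782,800.00, so EBIT − I = €3,123,617.40.
Degree of combined leverage = contribution ÷ (EBIT − I) = €9,410,217.40 ÷ €3,123,617.40 = 3.0126.
%ΔEPS = DCL × %ΔSales = 3.0126 × -15.3% = -46.1%.

-46.1%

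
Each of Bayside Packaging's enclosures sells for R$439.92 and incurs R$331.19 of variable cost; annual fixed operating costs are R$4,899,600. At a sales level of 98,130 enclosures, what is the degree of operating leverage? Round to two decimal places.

1.85

At 98,130 units, contribution = 98,130 × R$108.73 = R$10,669,674.90.
EBIT = R$10,669,674.90 − R$4,899,600 = R$5,770,074.90.
So DOL = total CM / EBIT = R$10,669,674.90 / R$5,770,074.90 = 1.8491.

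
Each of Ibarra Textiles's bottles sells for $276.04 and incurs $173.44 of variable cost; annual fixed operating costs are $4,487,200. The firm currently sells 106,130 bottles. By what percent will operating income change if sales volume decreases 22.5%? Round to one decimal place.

-38.3%

At 106,130 units, contribution = 106,130 × $102.60 = $10,888,938.00.
Operating income = contribution − fixed costs = $10,888,938.00 − $4,487,200 = $6,401,738.00.
Degree of operating leverage = $10,888,938.00 / $6,401,738.00 = 1.7009.
So EBIT moves 1.7009 × (-22.5%) = -38.3%.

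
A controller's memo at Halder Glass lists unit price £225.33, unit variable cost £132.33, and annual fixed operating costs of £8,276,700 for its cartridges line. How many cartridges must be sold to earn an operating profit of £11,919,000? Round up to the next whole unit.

217,159 cartridges

Contribution margin per unit = £225.33 − £132.33 = £93.00.
Need Q such that Q × £93.00 − £8,276,700 = £11,919,000, i.e. Q = £20,195,700 / £93.00 = 217,158.06 → 217,159.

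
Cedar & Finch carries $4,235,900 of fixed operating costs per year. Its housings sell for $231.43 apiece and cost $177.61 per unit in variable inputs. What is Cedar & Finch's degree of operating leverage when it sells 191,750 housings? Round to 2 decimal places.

Contribution at this volume is 191,750 × $53.82 = $10,319,985.00.
Operating income = contribution − fixed costs = $10,319,985.00 − $4,235,900 = $6,084,085.00.
Degree of operating leverage = $10,319,985.00 / $6,084,085.00 = 1.6962.

1.70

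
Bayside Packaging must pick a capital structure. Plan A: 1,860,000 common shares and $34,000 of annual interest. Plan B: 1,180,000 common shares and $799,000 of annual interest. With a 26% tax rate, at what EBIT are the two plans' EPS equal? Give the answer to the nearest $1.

Set EPS_A = EPS_B: (EBIT − $34,000)(1 − 0.26) ÷ 1,860,000 = (EBIT − $799,000)(1 − 0.26) ÷ 1,180,000.
The (1 − t) factor cancels: (EBIT − 34,000) × 1,180,000 = (EBIT − 799,000) × 1,860,000.
EBIT × (1,860,000 − 1,180,000) = 799,000 × 1,860,000 − 34,000 × 1,180,000 = 1,446,020,000,000, so EBIT = 1,446,020,000,000 ÷ 680,000 = 2,126,500.00.

$2,126,500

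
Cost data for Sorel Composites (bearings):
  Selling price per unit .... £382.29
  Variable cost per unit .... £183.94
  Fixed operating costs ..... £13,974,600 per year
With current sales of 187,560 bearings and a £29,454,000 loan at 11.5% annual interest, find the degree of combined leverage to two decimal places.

1.88

At 187,560 units, contribution = 187,560 × £198.35 = £37,202,526.00.
Subtracting fixed costs: EBIT = £37,202,526.00 − £13,974,600 = £23,227,926.00. Interest = £3,387,210.00, so EBIT − I = £19,840,716.00.
Degree of total leverage = total CM / (EBIT − interest) = £37,202,526.00 / £19,840,716.00 = 1.8751.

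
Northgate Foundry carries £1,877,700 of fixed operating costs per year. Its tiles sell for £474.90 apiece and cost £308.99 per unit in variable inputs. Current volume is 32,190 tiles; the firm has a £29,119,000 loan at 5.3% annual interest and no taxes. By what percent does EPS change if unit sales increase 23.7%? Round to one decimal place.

+65.9%

Total contribution margin = 32,190 × £165.91 = £5,340,642.90.
Operating income = contribution − fixed costs = £5,340,642.90 − £1,877,700 = £3,462,942.90.
Interest = £1,543,307.00, so EBIT − I = £1,919,635.90.
DCL = total CM / (EBIT − I) = £5,340,642.90 / £1,919,635.90 = 2.7821.
EPS therefore changes by 2.7821 × (+23.7%) = +65.9%.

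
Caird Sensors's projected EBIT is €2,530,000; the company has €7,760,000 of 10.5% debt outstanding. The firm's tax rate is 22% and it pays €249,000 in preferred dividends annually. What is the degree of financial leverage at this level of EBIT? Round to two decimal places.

Interest = €814,800.00.
Pre-tax preferred-dividend burden = €249,000 ÷ (1 − 0.22) = €319,230.77.
DFL = EBIT ÷ [EBIT − I − D_p/(1−t)] = €2,530,000 ÷ [€2,530,000 − €814,800.00 − €319,230.77] = €2,530,000 ÷ €1,395,969.23 = 1.8124.

1.81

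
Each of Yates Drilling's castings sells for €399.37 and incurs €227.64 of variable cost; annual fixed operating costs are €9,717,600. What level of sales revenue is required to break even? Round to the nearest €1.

€22,598,951

Contribution margin per unit = €399.37 − €227.64 = €171.73, a CM ratio of €171.73 ÷ €399.37 = 0.4300.
Break-even sales = FC ÷ CM ratio = €9,717,600 × €399.37 / €171.73 = €22,598,951.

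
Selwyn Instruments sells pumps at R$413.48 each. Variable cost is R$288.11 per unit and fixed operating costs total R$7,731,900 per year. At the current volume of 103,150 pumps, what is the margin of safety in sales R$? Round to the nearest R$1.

R$17,150,055

Unit CM = price − variable cost = R$413.48 − R$288.11 = R$125.37. Break-even units = R$7,731,900 ÷ R$125.37 = 61,672.65; break-even revenue = 61,672.65 × R$413.48 = R$25,500,406.89.
Current sales = 103,150 × R$413.48 = R$42,650,462.00.
Margin of safety = R$42,650,462.00 − R$25,500,406.89 = R$17,150,055.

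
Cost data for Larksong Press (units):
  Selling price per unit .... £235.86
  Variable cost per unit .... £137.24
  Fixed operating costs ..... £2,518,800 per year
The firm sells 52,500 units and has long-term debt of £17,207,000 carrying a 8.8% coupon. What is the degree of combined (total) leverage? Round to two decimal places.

4.52

At 52,500 units, contribution = 52,500 × £98.62 = £5,177,550.00.
Subtracting fixed costs: EBIT = £5,177,550.00 − £2,518,800 = £2,658,750.00. Interest = £1,514,216.00.
DOL = £5,177,550.00 ÷ £2,658,750.00 = 1.9474; DFL = £2,658,750.00 ÷ £1,144,534.00 = 2.3230.
Combined leverage = 1.9474 × 2.3230 = 4.5238.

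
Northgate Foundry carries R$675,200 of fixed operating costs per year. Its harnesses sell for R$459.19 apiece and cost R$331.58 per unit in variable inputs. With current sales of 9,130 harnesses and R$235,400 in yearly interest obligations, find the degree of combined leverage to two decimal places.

Contribution at this volume is 9,130 × R$127.61 = R$1,165,079.30.
Operating income = contribution − fixed costs = R$1,165,079.30 − R$675,200 = R$489,879.30. Interest = R$235,400.00.
DOL = R$1,165,079.30 ÷ R$489,879.30 = 2.3783; DFL = R$489,879.30 ÷ R$254,479.30 = 1.9250.
Combined leverage = 2.3783 × 1.9250 = 4.5782.

4.58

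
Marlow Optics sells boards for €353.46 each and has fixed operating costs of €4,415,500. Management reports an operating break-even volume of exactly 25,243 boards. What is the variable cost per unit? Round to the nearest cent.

€178.54

At break-even, FC = Q × (P − VC), so P − VC = €4,415,500 ÷ 25,243 = €174.9198.
Variable cost per unit = €353.46 − €174.9198 = €178.54.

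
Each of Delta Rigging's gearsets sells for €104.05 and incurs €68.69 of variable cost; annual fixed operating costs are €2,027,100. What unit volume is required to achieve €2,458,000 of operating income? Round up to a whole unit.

126,842 gearsets

Each unit contributes €104.05 − €68.69 = €35.36.
Required volume = (fixed costs + target profit) ÷ CM = (€2,027,100 + €2,458,000) ÷ €35.36 = 126,841.06, so 126,842 gearsets.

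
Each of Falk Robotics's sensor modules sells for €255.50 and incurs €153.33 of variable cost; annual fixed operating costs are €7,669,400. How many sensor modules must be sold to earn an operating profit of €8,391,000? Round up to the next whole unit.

Unit CM = price − variable cost = €255.50 − €153.33 = €102.17.
Units = (FC + target) / CM = (€7,669,400 + €8,391,000) / €102.17 = 157,192.91, so 157,193 sensor modules.

157,193 sensor modules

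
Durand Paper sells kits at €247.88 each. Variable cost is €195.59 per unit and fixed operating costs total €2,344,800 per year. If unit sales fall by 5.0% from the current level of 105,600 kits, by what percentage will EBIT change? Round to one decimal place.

-8.7%

Contribution at this volume is 105,600 × €52.29 = €5,521,824.00.
EBIT = €5,521,824.00 − €2,344,800 = €3,177,024.00.
DOL = contribution ÷ EBIT = €5,521,824.00 ÷ €3,177,024.00 = 1.7380.
So EBIT moves 1.7380 × (-5.0%) = -8.7%.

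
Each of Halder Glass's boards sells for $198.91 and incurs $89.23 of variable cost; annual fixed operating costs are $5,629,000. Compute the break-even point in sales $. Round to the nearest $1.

$10,208,465

CM per unit = $198.91 − $89.23 = $109.68; CM ratio = $109.68 / $198.91 = 0.5514.
Break-even revenue = fixed costs × price ÷ CM = $5,629,000 × $198.91 ÷ $109.68 = $10,208,465.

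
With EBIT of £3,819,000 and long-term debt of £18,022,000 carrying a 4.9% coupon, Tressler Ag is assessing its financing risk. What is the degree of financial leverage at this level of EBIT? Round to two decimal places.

1.30

Annual interest charges come to £883,078.00.
DFL = EBIT ÷ (EBIT − I) = £3,819,000 ÷ (£3,819,000 − £883,078.00) = £3,819,000 ÷ £2,935,922.00 = 1.3008.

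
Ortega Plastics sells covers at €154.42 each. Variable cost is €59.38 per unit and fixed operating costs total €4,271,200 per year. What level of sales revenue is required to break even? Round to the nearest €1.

€6,939,801

CM per unit = €154.42 − €59.38 = €95.04; CM ratio = €95.04 / €154.42 = 0.6155.
Break-even sales = FC ÷ CM ratio = €4,271,200 × €154.42 / €95.04 = €6,939,801.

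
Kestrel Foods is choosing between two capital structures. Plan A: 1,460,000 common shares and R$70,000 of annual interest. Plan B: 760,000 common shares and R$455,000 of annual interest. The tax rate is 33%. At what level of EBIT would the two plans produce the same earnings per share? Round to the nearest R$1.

Set EPS_A = EPS_B: (EBIT − R$70,000)(1 − 0.33) ÷ 1,460,000 = (EBIT − R$455,000)(1 − 0.33) ÷ 760,000.
Cancelling (1 − t) and cross-multiplying: 760,000·(EBIT − 70,000) = 1,460,000·(EBIT − 455,000).
EBIT × (1,460,000 − 760,000) = 455,000 × 1,460,000 − 70,000 × 760,000 = 611,100,000,000, so EBIT = 611,100,000,000 ÷ 700,000 = 873,000.00.

R$873,000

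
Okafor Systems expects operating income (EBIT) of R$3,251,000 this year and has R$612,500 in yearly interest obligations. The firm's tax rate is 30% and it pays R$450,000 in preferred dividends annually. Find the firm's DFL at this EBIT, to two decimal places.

Interest = R$612,500.00.
Pre-tax preferred-dividend burden = R$450,000 ÷ (1 − 0.30) = R$642,857.14.
DFL = EBIT ÷ [EBIT − I − D_p/(1−t)] = R$3,251,000 ÷ [R$3,251,000 − R$612,500.00 − R$642,857.14] = R$3,251,000 ÷ R$1,995,642.86 = 1.6290.

1.63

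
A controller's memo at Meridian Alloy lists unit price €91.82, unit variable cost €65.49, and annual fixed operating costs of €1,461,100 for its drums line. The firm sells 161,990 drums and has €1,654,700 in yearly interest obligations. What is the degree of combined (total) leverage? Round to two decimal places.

Contribution at this volume is 161,990 × €26.33 = €4,265,196.70.
Subtracting fixed costs: EBIT = €4,265,196.70 − €1,461,100 = €2,804,096.70. Interest = €1,654,700.00.
DOL = €4,265,196.70 ÷ €2,804,096.70 = 1.5211; DFL = €2,804,096.70 ÷ €1,149,396.70 = 2.4396.
DCL = DOL × DFL = 1.5211 × 2.4396 = 3.7109.

3.71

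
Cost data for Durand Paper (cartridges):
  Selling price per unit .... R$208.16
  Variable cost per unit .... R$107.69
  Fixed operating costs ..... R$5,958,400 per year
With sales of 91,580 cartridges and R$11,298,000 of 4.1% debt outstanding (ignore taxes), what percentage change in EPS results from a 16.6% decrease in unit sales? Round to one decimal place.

Contribution at this volume is 91,580 × R$100.47 = R$9,201,042.60.
Subtracting fixed costs: EBIT = R$9,201,042.60 − R$5,958,400 = R$3,242,642.60.
After interest of R$463,218.00, pre-tax earnings = R$2,779,424.60.
Degree of combined leverage = contribution ÷ (EBIT − I) = R$9,201,042.60 ÷ R$2,779,424.60 = 3.3104.
%ΔEPS = DCL × %ΔSales = 3.3104 × -16.6% = -55.0%.

-55.0%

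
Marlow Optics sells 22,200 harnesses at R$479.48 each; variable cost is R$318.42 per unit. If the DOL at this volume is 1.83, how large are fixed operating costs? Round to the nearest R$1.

Total contribution margin = 22,200 × R$161.06 = R$3,575,532.00.
Since DOL = CM ÷ EBIT, EBIT = R$3,575,532.00 ÷ 1.83 = R$1,953,842.62.
And FC = contribution − EBIT = R$3,575,532.00 − R$1,953,842.62 = R$1,621,689.

R$1,621,689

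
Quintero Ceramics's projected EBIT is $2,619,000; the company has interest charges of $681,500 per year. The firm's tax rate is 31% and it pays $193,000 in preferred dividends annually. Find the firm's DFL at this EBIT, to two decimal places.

1.58

Interest = $681,500.00.
Preferred dividends grossed up pre-tax: $193,000 / (1 − 0.31) = $279,710.14.
DFL = EBIT ÷ [EBIT − I − D_p/(1−t)] = $2,619,000 ÷ [$2,619,000 − $681,500.00 − $279,710.14] = $2,619,000 ÷ $1,657,789.86 = 1.5798.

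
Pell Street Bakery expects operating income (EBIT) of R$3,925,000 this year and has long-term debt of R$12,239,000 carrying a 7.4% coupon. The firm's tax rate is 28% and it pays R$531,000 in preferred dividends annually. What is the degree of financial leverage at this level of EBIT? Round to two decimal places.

1.72

Annual interest charges come to R$905,686.00.
Preferred dividends grossed up pre-tax: R$531,000 / (1 − 0.28) = R$737,500.00.
DFL = EBIT ÷ [EBIT − I − D_p/(1−t)] = R$3,925,000 ÷ [R$3,925,000 − R$905,686.00 − R$737,500.00] = R$3,925,000 ÷ R$2,281,814.00 = 1.7201.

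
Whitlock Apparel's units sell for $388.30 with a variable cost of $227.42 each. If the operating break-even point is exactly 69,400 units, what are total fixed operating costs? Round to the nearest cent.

Unit CM = price − variable cost = $388.30 − $227.42 = $160.88.
Since BE = FC / CM, FC = 69,400 × $160.88 = $11,165,072.00.

$11,165,072.00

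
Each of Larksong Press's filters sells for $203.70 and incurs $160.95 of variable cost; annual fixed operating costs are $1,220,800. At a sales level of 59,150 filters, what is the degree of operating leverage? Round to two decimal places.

At 59,150 units, contribution = 59,150 × $42.75 = $2,528,662.50.
Subtracting fixed costs: EBIT = $2,528,662.50 − $1,220,800 = $1,307,862.50.
So DOL = total CM / EBIT = $2,528,662.50 / $1,307,862.50 = 1.9334.

1.93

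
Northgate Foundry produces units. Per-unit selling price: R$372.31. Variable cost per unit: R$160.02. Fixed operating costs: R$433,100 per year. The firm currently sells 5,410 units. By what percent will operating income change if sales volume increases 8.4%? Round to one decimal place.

+13.5%

Contribution at this volume is 5,410 × R$212.29 = R$1,148,488.90.
EBIT = R$1,148,488.90 − R$433,100 = R$715,388.90.
Degree of operating leverage = R$1,148,488.90 / R$715,388.90 = 1.6054.
%ΔEBIT = DOL × %ΔSales = 1.6054 × +8.4% = +13.5%.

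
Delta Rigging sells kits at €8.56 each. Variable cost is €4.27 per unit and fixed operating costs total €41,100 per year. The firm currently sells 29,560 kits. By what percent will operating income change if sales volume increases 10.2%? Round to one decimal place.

At 29,560 units, contribution = 29,560 × €4.29 = €126,812.40.
EBIT = €126,812.40 − €41,100 = €85,712.40.
Degree of operating leverage = €126,812.40 / €85,712.40 = 1.4795.
So EBIT moves 1.4795 × (+10.2%) = +15.1%.

+15.1%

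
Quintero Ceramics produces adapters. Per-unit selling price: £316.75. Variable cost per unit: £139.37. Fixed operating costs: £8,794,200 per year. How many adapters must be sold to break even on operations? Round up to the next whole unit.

Contribution margin per unit = £316.75 − £139.37 = £177.38.
Break-even volume = fixed costs ÷ CM per unit = £8,794,200 ÷ £177.38 = 49,578.31, so 49,579 adapters.

49,579 adapters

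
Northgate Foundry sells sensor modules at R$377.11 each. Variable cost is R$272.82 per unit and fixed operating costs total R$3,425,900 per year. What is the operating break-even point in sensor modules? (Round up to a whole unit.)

32,850 sensor modules

Unit CM = price − variable cost = R$377.11 − R$272.82 = R$104.29.
Units to break even: R$3,425,900 ÷ R$104.29 = 32,849.75, rounded up to 32,850.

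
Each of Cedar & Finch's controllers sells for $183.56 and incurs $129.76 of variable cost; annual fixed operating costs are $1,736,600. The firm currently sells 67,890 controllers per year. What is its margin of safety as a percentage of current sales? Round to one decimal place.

52.5%

Each unit contributes $183.56 − $129.76 = $53.80. Break-even units = $1,736,600 ÷ $53.80 = 32,278.81; break-even revenue = 32,278.81 × $183.56 = $5,925,098.44.
Actual sales revenue = 67,890 × $183.56 = $12,461,888.40.
Margin of safety = ($12,461,888.40 − $5,925,098.44) ÷ $12,461,888.40 = 52.5%.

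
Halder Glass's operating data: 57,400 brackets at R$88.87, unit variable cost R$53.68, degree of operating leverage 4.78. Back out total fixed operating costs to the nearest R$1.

R$1,597,332

At 57,400 units, contribution = 57,400 × R$35.19 = R$2,019,906.00.
Since DOL = CM ÷ EBIT, EBIT = R$2,019,906.00 ÷ 4.78 = R$422,574.48.
Fixed costs = CM − EBIT = R$2,019,906.00 − R$422,574.48 = R$1,597,332.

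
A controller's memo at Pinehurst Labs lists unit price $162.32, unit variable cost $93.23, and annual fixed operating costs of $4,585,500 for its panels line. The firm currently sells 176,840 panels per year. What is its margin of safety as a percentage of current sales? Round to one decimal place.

Unit CM = price − variable cost = $162.32 − $93.23 = $69.09. Break-even units = $4,585,500 ÷ $69.09 = 66,369.95; break-even revenue = 66,369.95 × $162.32 = $10,773,170.65.
Actual sales revenue = 176,840 × $162.32 = $28,704,668.80.
Margin of safety = ($28,704,668.80 − $10,773,170.65) ÷ $28,704,668.80 = 62.5%.

62.5%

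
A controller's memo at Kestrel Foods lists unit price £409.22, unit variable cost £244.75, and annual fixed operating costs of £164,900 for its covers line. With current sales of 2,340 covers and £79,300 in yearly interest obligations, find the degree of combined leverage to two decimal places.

2.74

At 2,340 units, contribution = 2,340 × £164.47 = £384,859.80.
EBIT = £384,859.80 − £164,900 = £219,959.80. Interest = £79,300.00.
DOL = £384,859.80 ÷ £219,959.80 = 1.7497; DFL = £219,959.80 ÷ £140,659.80 = 1.5638.
Combined leverage = 1.7497 × 1.5638 = 2.7362.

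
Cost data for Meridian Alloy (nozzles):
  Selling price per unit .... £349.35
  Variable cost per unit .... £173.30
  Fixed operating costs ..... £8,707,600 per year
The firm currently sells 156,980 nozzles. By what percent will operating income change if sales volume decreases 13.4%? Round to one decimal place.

-19.6%

At 156,980 units, contribution = 156,980 × £176.05 = £27,636,329.00.
EBIT = £27,636,329.00 − £8,707,600 = £18,928,729.00.
Degree of operating leverage = £27,636,329.00 / £18,928,729.00 = 1.4600.
Operating income changes by 1.4600 × -13.4% = -19.6%.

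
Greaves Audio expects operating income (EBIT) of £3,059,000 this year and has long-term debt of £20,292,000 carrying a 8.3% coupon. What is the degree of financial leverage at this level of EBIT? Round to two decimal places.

Annual interest charges come to £1,684,236.00.
Degree of financial leverage = EBIT / (EBIT − interest) = £3,059,000 / £1,374,764.00 = 2.2251.

2.23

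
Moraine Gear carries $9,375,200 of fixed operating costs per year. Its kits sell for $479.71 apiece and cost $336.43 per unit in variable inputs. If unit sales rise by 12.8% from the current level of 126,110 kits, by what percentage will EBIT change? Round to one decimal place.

Contribution at this volume is 126,110 × $143.28 = $18,069,040.80.
EBIT = $18,069,040.80 − $9,375,200 = $8,693,840.80.
DOL = contribution ÷ EBIT = $18,069,040.80 ÷ $8,693,840.80 = 2.0784.
%ΔEBIT = DOL × %ΔSales = 2.0784 × +12.8% = +26.6%.

+26.6%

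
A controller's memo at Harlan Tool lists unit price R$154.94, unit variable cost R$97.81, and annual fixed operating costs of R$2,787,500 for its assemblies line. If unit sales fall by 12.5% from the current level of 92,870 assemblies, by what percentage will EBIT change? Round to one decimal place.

Contribution at this volume is 92,870 × R$57.13 = R$5,305,663.10.
Subtracting fixed costs: EBIT = R$5,305,663.10 − R$2,787,500 = R$2,518,163.10.
DOL = contribution ÷ EBIT = R$5,305,663.10 ÷ R$2,518,163.10 = 2.1070.
%ΔEBIT = DOL × %ΔSales = 2.1070 × -12.5% = -26.3%.

-26.3%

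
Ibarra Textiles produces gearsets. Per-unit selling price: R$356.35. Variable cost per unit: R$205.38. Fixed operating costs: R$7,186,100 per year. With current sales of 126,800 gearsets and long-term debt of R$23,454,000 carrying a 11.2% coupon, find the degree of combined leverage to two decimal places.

At 126,800 units, contribution = 126,800 × R$150.97 = R$19,142,996.00.
Operating income = contribution − fixed costs = R$19,142,996.00 − R$7,186,100 = R$11,956,896.00. Interest = R$2,626,848.00.
DOL = R$19,142,996.00 ÷ R$11,956,896.00 = 1.6010; DFL = R$11,956,896.00 ÷ R$9,330,048.00 = 1.2815.
Combined leverage = 1.6010 × 1.2815 = 2.0517.

2.05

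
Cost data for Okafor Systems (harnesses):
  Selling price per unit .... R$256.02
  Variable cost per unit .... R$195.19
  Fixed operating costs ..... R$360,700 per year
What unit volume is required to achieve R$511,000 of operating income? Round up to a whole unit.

Contribution margin per unit = R$256.02 − R$195.19 = R$60.83.
Units = (FC + target) / CM = (R$360,700 + R$511,000) / R$60.83 = 14,330.10, so 14,331 harnesses.

14,331 harnesses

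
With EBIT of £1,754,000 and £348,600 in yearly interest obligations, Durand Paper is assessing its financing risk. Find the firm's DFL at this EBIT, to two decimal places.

1.25

Annual interest charges come to £348,600.00.
Degree of financial leverage = EBIT / (EBIT − interest) = £1,754,000 / £1,405,400.00 = 1.2480.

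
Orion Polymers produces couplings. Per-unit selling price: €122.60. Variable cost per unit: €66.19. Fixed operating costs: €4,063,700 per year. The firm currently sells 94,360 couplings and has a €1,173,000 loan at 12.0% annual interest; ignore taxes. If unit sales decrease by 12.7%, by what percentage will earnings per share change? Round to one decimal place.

-60.4%

At 94,360 units, contribution = 94,360 × €56.41 = €5,322,847.60.
Operating income = contribution − fixed costs = €5,322,847.60 − €4,063,700 = €1,259,147.60.
After interest of €140,760.00, pre-tax earnings = €1,118,387.60.
DCL = total CM / (EBIT − I) = €5,322,847.60 / €1,118,387.60 = 4.7594.
EPS therefore changes by 4.7594 × (-12.7%) = -60.4%.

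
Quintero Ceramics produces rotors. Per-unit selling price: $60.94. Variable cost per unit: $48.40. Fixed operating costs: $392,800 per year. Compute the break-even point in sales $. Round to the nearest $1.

CM per unit = $60.94 − $48.40 = $12.54; CM ratio = $12.54 / $60.94 = 0.2058.
Break-even sales = FC ÷ CM ratio = $392,800 × $60.94 / $12.54 = $1,908,870.

$1,908,870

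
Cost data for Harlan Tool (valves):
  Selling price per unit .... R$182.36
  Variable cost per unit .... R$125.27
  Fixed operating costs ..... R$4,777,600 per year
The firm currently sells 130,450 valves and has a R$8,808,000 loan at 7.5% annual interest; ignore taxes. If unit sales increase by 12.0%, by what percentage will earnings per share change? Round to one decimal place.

+44.5%

At 130,450 units, contribution = 130,450 × R$57.09 = R$7,447,390.50.
Operating income = contribution − fixed costs = R$7,447,390.50 − R$4,777,600 = R$2,669,790.50.
Interest = R$660,600.00, so EBIT − I = R$2,009,190.50.
Degree of combined leverage = contribution ÷ (EBIT − I) = R$7,447,390.50 ÷ R$2,009,190.50 = 3.7067.
EPS therefore changes by 3.7067 × (+12.0%) = +44.5%.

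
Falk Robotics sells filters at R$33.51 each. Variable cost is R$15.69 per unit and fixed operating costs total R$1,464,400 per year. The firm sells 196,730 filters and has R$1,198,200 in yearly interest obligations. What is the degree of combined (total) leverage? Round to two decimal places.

4.16

Total contribution margin = 196,730 × R$17.82 = R$3,505,728.60.
Subtracting fixed costs: EBIT = R$3,505,728.60 − R$1,464,400 = R$2,041,328.60. Interest = R$1,198,200.00.
DOL = R$3,505,728.60 ÷ R$2,041,328.60 = 1.7174; DFL = R$2,041,328.60 ÷ R$843,128.60 = 2.4211.
DCL = DOL × DFL = 1.7174 × 2.4211 = 4.1580.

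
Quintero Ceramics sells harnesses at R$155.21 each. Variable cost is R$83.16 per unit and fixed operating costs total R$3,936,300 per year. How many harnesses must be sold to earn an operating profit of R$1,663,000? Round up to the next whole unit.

77,715 harnesses

Each unit contributes R$155.21 − R$83.16 = R$72.05.
Units = (FC + target) / CM = (R$3,936,300 + R$1,663,000) / R$72.05 = 77,714.09, so 77,715 harnesses.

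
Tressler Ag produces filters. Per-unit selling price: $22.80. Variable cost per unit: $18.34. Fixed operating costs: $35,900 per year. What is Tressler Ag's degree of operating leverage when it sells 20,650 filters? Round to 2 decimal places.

Total contribution margin = 20,650 × $4.46 = $92,099.00.
Subtracting fixed costs: EBIT = $92,099.00 − $35,900 = $56,199.00.
So DOL = total CM / EBIT = $92,099.00 / $56,199.00 = 1.6388.

1.64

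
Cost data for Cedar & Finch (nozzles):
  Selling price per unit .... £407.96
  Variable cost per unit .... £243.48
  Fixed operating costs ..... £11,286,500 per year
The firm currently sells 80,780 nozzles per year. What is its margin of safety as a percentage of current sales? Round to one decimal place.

15.1%

Each unit contributes £407.96 − £243.48 = £164.48. Break-even units = £11,286,500 ÷ £164.48 = 68,619.29; break-even revenue = 68,619.29 × £407.96 = £27,993,923.52.
Actual sales revenue = 80,780 × £407.96 = £32,955,008.80.
Margin of safety = (£32,955,008.80 − £27,993,923.52) ÷ £32,955,008.80 = 15.1%.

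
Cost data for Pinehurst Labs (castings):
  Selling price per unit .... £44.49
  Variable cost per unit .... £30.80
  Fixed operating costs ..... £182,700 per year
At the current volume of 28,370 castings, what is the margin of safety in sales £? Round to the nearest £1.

£668,440

Contribution margin per unit = £44.49 − £30.80 = £13.69. Break-even units = £182,700 ÷ £13.69 = 13,345.51; break-even revenue = 13,345.51 × £44.49 = £593,741.64.
Actual sales revenue = 28,370 × £44.49 = £1,262,181.30.
Margin of safety = £1,262,181.30 − £593,741.64 = £668,440.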